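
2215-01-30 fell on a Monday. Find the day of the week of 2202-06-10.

Count forward from the earlier date (June 10, 2202) to the later (January 30, 2215):
Day-of-year of June 10, 2202: 161.
Day-of-year of January 30, 2215: 30.
2202 has 365 days, so 365 − 161 = 204 days remain in 2202.
Full years 2203–2214: 9 common + 3 leap = 9×365 + 3×366 = 4383 days.
Total: 204 + 4383 + 30 = 4617 days.
4617 mod 7 = 4, so 4 days before Monday is Thursday.

Thursday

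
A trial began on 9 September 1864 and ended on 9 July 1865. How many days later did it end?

303

September 1864: 30 − 9 = 21 days remain.
Then 9 full months totalling 273 days.
July 1–9, 1865: 9 days.
Residual: 303 days.
Total: 303 days.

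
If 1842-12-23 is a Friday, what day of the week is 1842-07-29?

Count forward from the earlier date (July 29, 1842) to the later (December 23, 1842):
July 1842: 31 − 29 = 2 days remain.
Then August (31), September (30), October (31), November (30): 31 + 30 + 31 + 30 = 122 days.
December 1–23, 1842: 23 days.
Total: 2 + 122 + 23 = 147 days.
147 is a multiple of 7, so 1842-07-29 falls on the same weekday: Friday.

Friday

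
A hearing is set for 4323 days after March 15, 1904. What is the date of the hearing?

January 15, 1916

Count 4323 days after March 15, 1904:
Day-of-year of March 15, 1904: 75.
Day-of-year of January 15, 1916: 15.
1904 has 366 days, so 366 − 75 = 291 days remain in 1904.
Full years 1905–1915: 9 common + 2 leap = 9×365 + 2×366 = 4017 days.
Total: 291 + 4017 + 15 = 4323 days.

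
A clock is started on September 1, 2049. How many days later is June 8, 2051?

645

Day-of-year of September 1, 2049: 244.
Day-of-year of June 8, 2051: 159.
2049 has 365 days, so 365 − 244 = 121 days remain in 2049.
Full years: 2050: 365. Sum = 365.
Total: 121 + 365 + 159 = 645 days.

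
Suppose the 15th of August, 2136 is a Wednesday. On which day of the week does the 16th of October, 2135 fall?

Sunday

Count forward from the earlier date (October 16, 2135) to the later (August 15, 2136):
October 2135: 31 − 16 = 15 days remain.
Then 9 full months totalling 274 days.
August 1–15, 2136: 15 days.
Total: 15 + 274 + 15 = 304 days.
304 mod 7 = 3, so 3 days before Wednesday is Sunday.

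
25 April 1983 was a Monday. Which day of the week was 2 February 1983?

Wednesday

Count forward from the earlier date (February 2, 1983) to the later (April 25, 1983):
February 1983: 28 − 2 = 26 days remain (1983 is not a leap year, so February has 28 days).
Then March (31): 31 days.
April 1–25, 1983: 25 days.
Total: 26 + 31 + 25 = 82 days.
82 mod 7 = 5, so 5 days before Monday is Wednesday.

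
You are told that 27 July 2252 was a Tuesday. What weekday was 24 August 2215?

Thursday

Count forward from the earlier date (August 24, 2215) to the later (July 27, 2252):
Day-of-year of August 24, 2215: 236.
Day-of-year of July 27, 2252: 209.
2215 has 365 days, so 365 − 236 = 129 days remain in 2215.
Full years 2216–2251: 27 common + 9 leap = 27×365 + 9×366 = 13149 days.
Total: 129 + 13149 + 209 = 13487 days.
13487 mod 7 = 5, so 5 days before Tuesday is Thursday.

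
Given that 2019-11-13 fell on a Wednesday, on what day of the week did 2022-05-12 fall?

November 13, 2019 → November 13, 2020: 366 days (2020 is a leap year).
November 13, 2020 → November 13, 2021: 365 days.
November 2021: 30 − 13 = 17 days remain.
Then December (31), January (31), February 2022 (28), March (31), April (30): 31 + 31 + 28 + 31 + 30 = 151 days.
May 1–12, 2022: 12 days.
Residual: 180 days.
Total: 911 days.
911 mod 7 = 1, so 1 day after Wednesday is Thursday.

Thursday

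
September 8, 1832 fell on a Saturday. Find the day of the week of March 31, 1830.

Count forward from the earlier date (March 31, 1830) to the later (September 8, 1832):
March 1830: 31 − 31 = 0 days remain.
Then 29 full months totalling 884 days.
September 1–8, 1832: 8 days.
Total: 0 + 884 + 8 = 892 days.
892 mod 7 = 3, so 3 days before Saturday is Wednesday.

Wednesday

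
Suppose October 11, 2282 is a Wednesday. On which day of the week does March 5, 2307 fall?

Day-of-year of October 11, 2282: 284.
Day-of-year of March 5, 2307: 64.
2282 has 365 days, so 365 − 284 = 81 days remain in 2282.
Full years 2283–2306: 19 common + 5 leap = 19×365 + 5×366 = 8765 days.
Total: 81 + 8765 + 64 = 8910 days.
8910 mod 7 = 6, so 6 days after Wednesday is Tuesday.

Tuesday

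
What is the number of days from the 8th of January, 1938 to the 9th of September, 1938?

January 1938: 31 − 8 = 23 days remain.
Then February 1938 (28), March (31), April (30), May (31), June (30), July (31), August (31): 28 + 31 + 30 + 31 + 30 + 31 + 31 = 212 days.
September 1–9, 1938: 9 days.
Total: 23 + 212 + 9 = 244 days.

244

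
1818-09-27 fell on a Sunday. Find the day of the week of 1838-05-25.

Friday

Day-of-year of September 27, 1818: 270.
Day-of-year of May 25, 1838: 145.
1818 has 365 days, so 365 − 270 = 95 days remain in 1818.
Full years 1819–1837: 14 common + 5 leap = 14×365 + 5×366 = 6940 days.
Total: 95 + 6940 + 145 = 7180 days.
7180 mod 7 = 5, so 5 days after Sunday is Friday.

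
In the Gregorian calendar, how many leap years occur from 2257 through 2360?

Years divisible by 4: 2260, 2264, …, 2360 — 26 in all.
Of these, 2300 is divisible by 100 but not 400, so not leap.
Leap years: 26 − 1 = 25.

25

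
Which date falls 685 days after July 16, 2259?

May 31, 2261

Count 685 days after July 16, 2259:
Day-of-year of July 16, 2259: 197.
Day-of-year of May 31, 2261: 151.
2259 has 365 days, so 365 − 197 = 168 days remain in 2259.
Full years: 2260: 366. Sum = 366.
Total: 168 + 366 + 151 = 685 days.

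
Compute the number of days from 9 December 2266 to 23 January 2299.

11733

From December 9, 2266 to December 9, 2298: 32 years, of which 8 contain a Feb 29 — 24×365 + 8×366 = 11688 days.
December 2298: 31 − 9 = 22 days remain.
January 1–23, 2299: 23 days.
Residual: 45 days.
Total: 11733 days.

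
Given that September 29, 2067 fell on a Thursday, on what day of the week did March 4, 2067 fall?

Count forward from the earlier date (March 4, 2067) to the later (September 29, 2067):
March 2067: 31 − 4 = 27 days remain.
Then April (30), May (31), June (30), July (31), August (31): 30 + 31 + 30 + 31 + 31 = 153 days.
September 1–29, 2067: 29 days.
Total: 27 + 153 + 29 = 209 days.
209 mod 7 = 6, so 6 days before Thursday is Friday.

Friday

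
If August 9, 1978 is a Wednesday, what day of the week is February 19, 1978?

Sunday

Count forward from the earlier date (February 19, 1978) to the later (August 9, 1978):
February 1978: 28 − 19 = 9 days remain (1978 is not a leap year, so February has 28 days).
Then March (31), April (30), May (31), June (30), July (31): 31 + 30 + 31 + 30 + 31 = 153 days.
August 1–9, 1978: 9 days.
Total: 9 + 153 + 9 = 171 days.
171 mod 7 = 3, so 3 days before Wednesday is Sunday.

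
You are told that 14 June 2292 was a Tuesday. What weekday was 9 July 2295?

June 14, 2292 → June 14, 2293: 365 days.
June 14, 2293 → June 14, 2294: 365 days.
June 14, 2294 → June 14, 2295: 365 days.
June 2295: 30 − 14 = 16 days remain.
July 1–9, 2295: 9 days.
Residual: 25 days.
Total: 1120 days.
1120 is a multiple of 7, so 9 July 2295 falls on the same weekday: Tuesday.

Tuesday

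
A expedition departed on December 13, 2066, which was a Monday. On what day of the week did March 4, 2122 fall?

From December 13, 2066 to December 13, 2121: 55 years, of which 13 contain a Feb 29 — 42×365 + 13×366 = 20088 days.
(2100 is not a leap year (divisible by 100 but not 400).)
December 2121: 31 − 13 = 18 days remain.
Then January (31), February 2122 (28): 31 + 28 = 59 days.
March 1–4, 2122: 4 days.
Residual: 81 days.
Total: 20169 days.
20169 mod 7 = 2, so 2 days after Monday is Wednesday.

Wednesday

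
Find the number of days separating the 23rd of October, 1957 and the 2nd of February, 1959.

Day-of-year of October 23, 1957: 296.
Day-of-year of February 2, 1959: 33.
1957 has 365 days, so 365 − 296 = 69 days remain in 1957.
Full years: 1958: 365. Sum = 365.
Total: 69 + 365 + 33 = 467 days.

467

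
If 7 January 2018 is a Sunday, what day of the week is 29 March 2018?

Thursday

January 2018: 31 − 7 = 24 days remain.
Then February 2018 (28): 28 days.
March 1–29, 2018: 29 days.
Total: 24 + 28 + 29 = 81 days.
81 mod 7 = 4, so 4 days after Sunday is Thursday.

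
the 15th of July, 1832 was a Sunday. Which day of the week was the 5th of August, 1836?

July 15, 1832 → July 15, 1833: 365 days.
July 15, 1833 → July 15, 1834: 365 days.
July 15, 1834 → July 15, 1835: 365 days.
July 15, 1835 → July 15, 1836: 366 days (1836 is a leap year).
July 1836: 31 − 15 = 16 days remain.
August 1–5, 1836: 5 days.
Residual: 21 days.
Total: 1482 days.
1482 mod 7 = 5, so 5 days after Sunday is Friday.

Friday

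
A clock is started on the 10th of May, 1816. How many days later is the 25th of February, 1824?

From May 10, 1816 to May 10, 1823: 7 years, of which 1 contains a Feb 29 — 6×365 + 1×366 = 2556 days.
May 1823: 31 − 10 = 21 days remain.
Then June (30), July (31), August (31), September (30), October (31), November (30), December (31), January (31): 30 + 31 + 31 + 30 + 31 + 30 + 31 + 31 = 245 days.
February 1–25, 1824: 25 days (1824 is a leap year).
Residual: 291 days.
Total: 2847 days.

2847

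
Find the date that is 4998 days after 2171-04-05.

2184-12-10

Count 4998 days after April 5, 2171:
From April 5, 2171 to April 5, 2184: 13 years, of which 4 contain a Feb 29 — 9×365 + 4×366 = 4749 days.
April 2184: 30 − 5 = 25 days remain.
Then May (31), June (30), July (31), August (31), September (30), October (31), November (30): 31 + 30 + 31 + 31 + 30 + 31 + 30 = 214 days.
December 1–10, 2184: 10 days.
Residual: 249 days.
Total: 4998 days.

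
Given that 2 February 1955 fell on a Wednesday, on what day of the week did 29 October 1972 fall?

Sunday

From February 2, 1955 to February 2, 1972: 17 years, of which 4 contain a Feb 29 — 13×365 + 4×366 = 6209 days.
February 1972: 29 − 2 = 27 days remain (1972 is a leap year, so February has 29 days).
Then March (31), April (30), May (31), June (30), July (31), August (31), September (30): 31 + 30 + 31 + 30 + 31 + 31 + 30 = 214 days.
October 1–29, 1972: 29 days.
Residual: 270 days.
Total: 6479 days.
6479 mod 7 = 4, so 4 days after Wednesday is Sunday.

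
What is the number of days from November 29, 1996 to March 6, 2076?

28952

From November 29, 1996 to November 29, 2075: 79 years, of which 19 contain a Feb 29 — 60×365 + 19×366 = 28854 days.
(2000 is a leap year (divisible by 400).)
November 2075: 30 − 29 = 1 day remains.
Then December (31), January (31), February 2076 (29): 31 + 31 + 29 = 91 days.
March 1–6, 2076: 6 days.
Residual: 98 days.
Total: 28952 days.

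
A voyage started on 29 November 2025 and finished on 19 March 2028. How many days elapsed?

841

November 29, 2025 → November 29, 2026: 365 days.
November 29, 2026 → November 29, 2027: 365 days.
November 2027: 30 − 29 = 1 day remains.
Then December (31), January (31), February 2028 (29): 31 + 31 + 29 = 91 days.
March 1–19, 2028: 19 days.
Residual: 111 days.
Total: 841 days.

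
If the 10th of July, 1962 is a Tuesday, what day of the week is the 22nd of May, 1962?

Count forward from the earlier date (May 22, 1962) to the later (July 10, 1962):
May 1962: 31 − 22 = 9 days remain.
Then June (30): 30 days.
July 1–10, 1962: 10 days.
Total: 9 + 30 + 10 = 49 days.
49 is a multiple of 7, so the 22nd of May, 1962 falls on the same weekday: Tuesday.

Tuesday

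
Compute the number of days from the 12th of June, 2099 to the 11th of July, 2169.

From June 12, 2099 to June 12, 2169: 70 years, of which 17 contain a Feb 29 — 53×365 + 17×366 = 25567 days.
(2100 is not a leap year (divisible by 100 but not 400).)
June 2169: 30 − 12 = 18 days remain.
July 1–11, 2169: 11 days.
Residual: 29 days.
Total: 25596 days.

25596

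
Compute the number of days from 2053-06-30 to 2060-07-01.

2558

From June 30, 2053 to June 30, 2060: 7 years, of which 2 contain a Feb 29 — 5×365 + 2×366 = 2557 days.
June 2060: 30 − 30 = 0 days remain.
July 1, 2060: 1 day.
Residual: 1 days.
Total: 2558 days.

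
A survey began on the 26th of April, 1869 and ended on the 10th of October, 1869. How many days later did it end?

April 1869: 30 − 26 = 4 days remain.
Then May (31), June (30), July (31), August (31), September (30): 31 + 30 + 31 + 31 + 30 = 153 days.
October 1–10, 1869: 10 days.
Total: 4 + 153 + 10 = 167 days.

167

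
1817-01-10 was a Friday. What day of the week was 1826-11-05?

Sunday

Day-of-year of January 10, 1817: 10.
Day-of-year of November 5, 1826: 309.
1817 has 365 days, so 365 − 10 = 355 days remain in 1817.
Full years 1818–1825: 6 common + 2 leap = 6×365 + 2×366 = 2922 days.
Total: 355 + 2922 + 309 = 3586 days.
3586 mod 7 = 2, so 2 days after Friday is Sunday.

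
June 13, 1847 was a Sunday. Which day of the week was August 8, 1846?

Saturday

Count forward from the earlier date (August 8, 1846) to the later (June 13, 1847):
Day-of-year of August 8, 1846: 220.
Day-of-year of June 13, 1847: 164.
1846 has 365 days, so 365 − 220 = 145 days remain in 1846.
Total: 145 + 164 = 309 days.
309 mod 7 = 1, so 1 day before Sunday is Saturday.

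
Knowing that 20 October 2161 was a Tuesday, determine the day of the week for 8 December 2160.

Monday

Count forward from the earlier date (December 8, 2160) to the later (October 20, 2161):
December 2160: 31 − 8 = 23 days remain.
Then 9 full months totalling 273 days.
October 1–20, 2161: 20 days.
Residual: 316 days.
Total: 316 days.
316 mod 7 = 1, so 1 day before Tuesday is Monday.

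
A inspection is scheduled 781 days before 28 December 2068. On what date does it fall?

8 November 2066

Count 781 days before December 28, 2068:
Day-of-year of November 8, 2066: 312.
Day-of-year of December 28, 2068: 363.
2066 has 365 days, so 365 − 312 = 53 days remain in 2066.
Full years: 2067: 365. Sum = 365.
Total: 53 + 365 + 363 = 781 days.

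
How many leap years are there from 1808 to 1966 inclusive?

Years divisible by 4: 1808, 1812, …, 1964 — 40 in all.
Of these, 1900 is divisible by 100 but not 400, so not leap.
Leap years: 40 − 1 = 39.

39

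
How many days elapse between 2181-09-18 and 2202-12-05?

Day-of-year of September 18, 2181: 261.
Day-of-year of December 5, 2202: 339.
2181 has 365 days, so 365 − 261 = 104 days remain in 2181.
Full years 2182–2201: 16 common + 4 leap = 16×365 + 4×366 = 7304 days.
Total: 104 + 7304 + 339 = 7747 days.

7747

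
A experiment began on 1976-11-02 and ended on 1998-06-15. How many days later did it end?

7895

Day-of-year of November 2, 1976: 307.
Day-of-year of June 15, 1998: 166.
1976 has 366 days, so 366 − 307 = 59 days remain in 1976.
Full years 1977–1997: 16 common + 5 leap = 16×365 + 5×366 = 7670 days.
Total: 59 + 7670 + 166 = 7895 days.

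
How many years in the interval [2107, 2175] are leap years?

17

Years divisible by 4: 2108, 2112, …, 2172 — 17 in all.
No century exceptions apply. Count: 17.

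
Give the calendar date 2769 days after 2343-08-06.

2351-03-06

Count 2769 days after August 6, 2343:
Day-of-year of August 6, 2343: 218.
Day-of-year of March 6, 2351: 65.
2343 has 365 days, so 365 − 218 = 147 days remain in 2343.
Full years 2344–2350: 5 common + 2 leap = 5×365 + 2×366 = 2557 days.
Total: 147 + 2557 + 65 = 2769 days.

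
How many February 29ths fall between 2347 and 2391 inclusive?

11

Years divisible by 4 in [2347, 2391]: 2348, 2352, 2356, 2360, 2364, 2368, 2372, 2376, 2380, 2384, 2388.
No century exceptions apply. Count: 11.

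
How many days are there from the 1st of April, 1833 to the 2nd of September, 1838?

April 1, 1833 → April 1, 1834: 365 days.
April 1, 1834 → April 1, 1835: 365 days.
April 1, 1835 → April 1, 1836: 366 days (1836 is a leap year).
April 1, 1836 → April 1, 1837: 365 days.
April 1, 1837 → April 1, 1838: 365 days.
April 1838: 30 − 1 = 29 days remain.
Then May (31), June (30), July (31), August (31): 31 + 30 + 31 + 31 = 123 days.
September 1–2, 1838: 2 days.
Residual: 154 days.
Total: 1980 days.

1980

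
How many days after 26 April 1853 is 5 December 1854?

588

April 26, 1853 → April 26, 1854: 365 days.
April 1854: 30 − 26 = 4 days remain.
Then May (31), June (30), July (31), August (31), September (30), October (31), November (30): 31 + 30 + 31 + 31 + 30 + 31 + 30 = 214 days.
December 1–5, 1854: 5 days.
Residual: 223 days.
Total: 588 days.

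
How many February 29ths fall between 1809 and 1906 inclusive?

Years divisible by 4: 1812, 1816, …, 1904 — 24 in all.
Of these, 1900 is divisible by 100 but not 400, so not leap.
Leap years: 24 − 1 = 23.

23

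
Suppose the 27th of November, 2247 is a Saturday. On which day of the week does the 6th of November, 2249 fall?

Day-of-year of November 27, 2247: 331.
Day-of-year of November 6, 2249: 310.
2247 has 365 days, so 365 − 331 = 34 days remain in 2247.
Full years: 2248: 366. Sum = 366.
Total: 34 + 366 + 310 = 710 days.
710 mod 7 = 3, so 3 days after Saturday is Tuesday.

Tuesday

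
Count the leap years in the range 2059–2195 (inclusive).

33

Years divisible by 4: 2060, 2064, …, 2192 — 34 in all.
Of these, 2100 is divisible by 100 but not 400, so not leap.
Leap years: 34 − 1 = 33.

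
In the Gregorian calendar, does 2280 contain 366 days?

2280 is a leap year.

Yes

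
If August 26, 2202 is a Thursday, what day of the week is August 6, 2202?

Friday

Count forward from the earlier date (August 6, 2202) to the later (August 26, 2202):
Within August 2202: 26 − 6 = 20 days.
20 mod 7 = 6, so 6 days before Thursday is Friday.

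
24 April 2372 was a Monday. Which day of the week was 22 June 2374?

April 2372: 30 − 24 = 6 days remain.
Then 25 full months totalling 761 days.
June 1–22, 2374: 22 days.
Total: 6 + 761 + 22 = 789 days.
789 mod 7 = 5, so 5 days after Monday is Saturday.

Saturday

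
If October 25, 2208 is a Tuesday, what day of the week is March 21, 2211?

Thursday

Day-of-year of October 25, 2208: 299.
Day-of-year of March 21, 2211: 80.
2208 has 366 days, so 366 − 299 = 67 days remain in 2208.
Full years: 2209: 365; 2210: 365. Sum = 730.
Total: 67 + 730 + 80 = 877 days.
877 mod 7 = 2, so 2 days after Tuesday is Thursday.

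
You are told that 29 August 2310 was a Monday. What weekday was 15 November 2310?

August 2310: 31 − 29 = 2 days remain.
Then September (30), October (31): 30 + 31 = 61 days.
November 1–15, 2310: 15 days.
Total: 2 + 61 + 15 = 78 days.
78 mod 7 = 1, so 1 day after Monday is Tuesday.

Tuesday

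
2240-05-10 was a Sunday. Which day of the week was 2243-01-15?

Day-of-year of May 10, 2240: 131.
Day-of-year of January 15, 2243: 15.
2240 has 366 days, so 366 − 131 = 235 days remain in 2240.
Full years: 2241: 365; 2242: 365. Sum = 730.
Total: 235 + 730 + 15 = 980 days.
980 is a multiple of 7, so 2243-01-15 falls on the same weekday: Sunday.

Sunday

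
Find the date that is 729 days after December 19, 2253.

December 18, 2255

Count 729 days after December 19, 2253:
December 19, 2253 → December 19, 2254: 365 days.
December 2254: 31 − 19 = 12 days remain.
Then 11 full months totalling 334 days.
December 1–18, 2255: 18 days.
Residual: 364 days.
Total: 729 days.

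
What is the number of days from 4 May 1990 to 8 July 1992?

May 1990: 31 − 4 = 27 days remain.
Then 25 full months totalling 761 days.
July 1–8, 1992: 8 days.
Total: 27 + 761 + 8 = 796 days.

796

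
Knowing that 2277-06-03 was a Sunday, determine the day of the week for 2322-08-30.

Wednesday

From June 3, 2277 to June 3, 2322: 45 years, of which 10 contain a Feb 29 — 35×365 + 10×366 = 16435 days.
(2300 is not a leap year (divisible by 100 but not 400).)
June 2322: 30 − 3 = 27 days remain.
Then July (31): 31 days.
August 1–30, 2322: 30 days.
Residual: 88 days.
Total: 16523 days.
16523 mod 7 = 3, so 3 days after Sunday is Wednesday.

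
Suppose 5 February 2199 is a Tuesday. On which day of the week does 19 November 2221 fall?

From February 5, 2199 to February 5, 2221: 22 years, of which 5 contain a Feb 29 — 17×365 + 5×366 = 8035 days.
(2200 is not a leap year (divisible by 100 but not 400).)
February 2221: 28 − 5 = 23 days remain (2221 is not a leap year, so February has 28 days).
Then March (31), April (30), May (31), June (30), July (31), August (31), September (30), October (31): 31 + 30 + 31 + 30 + 31 + 31 + 30 + 31 = 245 days.
November 1–19, 2221: 19 days.
Residual: 287 days.
Total: 8322 days.
8322 mod 7 = 6, so 6 days after Tuesday is Monday.

Monday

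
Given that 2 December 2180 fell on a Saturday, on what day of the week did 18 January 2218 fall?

Day-of-year of December 2, 2180: 337.
Day-of-year of January 18, 2218: 18.
2180 has 366 days, so 366 − 337 = 29 days remain in 2180.
Full years 2181–2217: 29 common + 8 leap = 29×365 + 8×366 = 13513 days.
Total: 29 + 13513 + 18 = 13560 days.
13560 mod 7 = 1, so 1 day after Saturday is Sunday.

Sunday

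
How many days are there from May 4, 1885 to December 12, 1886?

Day-of-year of May 4, 1885: 124.
Day-of-year of December 12, 1886: 346.
1885 has 365 days, so 365 − 124 = 241 days remain in 1885.
Total: 241 + 346 = 587 days.

587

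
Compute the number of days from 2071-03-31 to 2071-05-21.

March 2071: 31 − 31 = 0 days remain.
Then April (30): 30 days.
May 1–21, 2071: 21 days.
Total: 0 + 30 + 21 = 51 days.

51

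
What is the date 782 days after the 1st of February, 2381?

the 25th of March, 2383

Count 782 days after February 1, 2381:
February 2381: 28 − 1 = 27 days remain (2381 is not a leap year, so February has 28 days).
Then 24 full months totalling 730 days.
March 1–25, 2383: 25 days.
Total: 27 + 730 + 25 = 782 days.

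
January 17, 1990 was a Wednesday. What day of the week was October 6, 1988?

Count forward from the earlier date (October 6, 1988) to the later (January 17, 1990):
October 6, 1988 → October 6, 1989: 365 days.
October 1989: 31 − 6 = 25 days remain.
Then November (30), December (31): 30 + 31 = 61 days.
January 1–17, 1990: 17 days.
Residual: 103 days.
Total: 468 days.
468 mod 7 = 6, so 6 days before Wednesday is Thursday.

Thursday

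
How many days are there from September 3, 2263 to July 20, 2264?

321

Day-of-year of September 3, 2263: 246.
Day-of-year of July 20, 2264: 202.
2263 has 365 days, so 365 − 246 = 119 days remain in 2263.
Total: 119 + 202 = 321 days.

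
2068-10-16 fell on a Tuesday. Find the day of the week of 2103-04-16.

Monday

Day-of-year of October 16, 2068: 290.
Day-of-year of April 16, 2103: 106.
2068 has 366 days, so 366 − 290 = 76 days remain in 2068.
Full years 2069–2102: 27 common + 7 leap = 27×365 + 7×366 = 12417 days.
Total: 76 + 12417 + 106 = 12599 days.
12599 mod 7 = 6, so 6 days after Tuesday is Monday.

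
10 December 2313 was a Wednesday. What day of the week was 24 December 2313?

Within December 2313: 24 − 10 = 14 days.
14 is a multiple of 7, so 24 December 2313 falls on the same weekday: Wednesday.

Wednesday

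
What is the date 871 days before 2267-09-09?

2265-04-21

Count 871 days before September 9, 2267:
April 21, 2265 → April 21, 2266: 365 days.
April 21, 2266 → April 21, 2267: 365 days.
April 2267: 30 − 21 = 9 days remain.
Then May (31), June (30), July (31), August (31): 31 + 30 + 31 + 31 = 123 days.
September 1–9, 2267: 9 days.
Residual: 141 days.
Total: 871 days.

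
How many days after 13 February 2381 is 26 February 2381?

Within February 2381: 26 − 13 = 13 days.

13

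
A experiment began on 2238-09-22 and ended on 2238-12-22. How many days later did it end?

91

September 2238: 30 − 22 = 8 days remain.
Then October (31), November (30): 31 + 30 = 61 days.
December 1–22, 2238: 22 days.
Total: 8 + 61 + 22 = 91 days.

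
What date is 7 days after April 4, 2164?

April 11, 2164

Count 7 days after April 4, 2164:
Within April 2164: 11 − 4 = 7 days.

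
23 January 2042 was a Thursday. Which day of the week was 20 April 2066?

Tuesday

Day-of-year of January 23, 2042: 23.
Day-of-year of April 20, 2066: 110.
2042 has 365 days, so 365 − 23 = 342 days remain in 2042.
Full years 2043–2065: 17 common + 6 leap = 17×365 + 6×366 = 8401 days.
Total: 342 + 8401 + 110 = 8853 days.
8853 mod 7 = 5, so 5 days after Thursday is Tuesday.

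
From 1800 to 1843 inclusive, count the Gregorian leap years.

10

Years divisible by 4 in [1800, 1843]: 1800, 1804, 1808, 1812, 1816, 1820, 1824, 1828, 1832, 1836, 1840.
Of these, 1800 is divisible by 100 but not 400, so not leap.
Leap years: 11 − 1 = 10.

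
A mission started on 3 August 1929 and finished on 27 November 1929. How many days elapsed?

August 1929: 31 − 3 = 28 days remain.
Then September (30), October (31): 30 + 31 = 61 days.
November 1–27, 1929: 27 days.
Total: 28 + 61 + 27 = 116 days.

116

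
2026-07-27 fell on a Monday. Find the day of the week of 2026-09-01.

Tuesday

July 2026: 31 − 27 = 4 days remain.
Then August (31): 31 days.
September 1, 2026: 1 day.
Total: 4 + 31 + 1 = 36 days.
36 mod 7 = 1, so 1 day after Monday is Tuesday.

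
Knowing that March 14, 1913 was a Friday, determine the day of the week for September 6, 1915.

Monday

March 14, 1913 → March 14, 1914: 365 days.
March 14, 1914 → March 14, 1915: 365 days.
March 1915: 31 − 14 = 17 days remain.
Then April (30), May (31), June (30), July (31), August (31): 30 + 31 + 30 + 31 + 31 = 153 days.
September 1–6, 1915: 6 days.
Residual: 176 days.
Total: 906 days.
906 mod 7 = 3, so 3 days after Friday is Monday.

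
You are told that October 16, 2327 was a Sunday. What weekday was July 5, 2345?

Thursday

Day-of-year of October 16, 2327: 289.
Day-of-year of July 5, 2345: 186.
2327 has 365 days, so 365 − 289 = 76 days remain in 2327.
Full years 2328–2344: 12 common + 5 leap = 12×365 + 5×366 = 6210 days.
Total: 76 + 6210 + 186 = 6472 days.
6472 mod 7 = 4, so 4 days after Sunday is Thursday.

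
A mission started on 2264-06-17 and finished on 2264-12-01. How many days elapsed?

167

June 2264: 30 − 17 = 13 days remain.
Then July (31), August (31), September (30), October (31), November (30): 31 + 31 + 30 + 31 + 30 = 153 days.
December 1, 2264: 1 day.
Total: 13 + 153 + 1 = 167 days.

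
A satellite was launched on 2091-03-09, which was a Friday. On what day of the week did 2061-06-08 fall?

Wednesday

Count forward from the earlier date (June 8, 2061) to the later (March 9, 2091):
From June 8, 2061 to June 8, 2090: 29 years, of which 7 contain a Feb 29 — 22×365 + 7×366 = 10592 days.
June 2090: 30 − 8 = 22 days remain.
Then July (31), August (31), September (30), October (31), November (30), December (31), January (31), February 2091 (28): 31 + 31 + 30 + 31 + 30 + 31 + 31 + 28 = 243 days.
March 1–9, 2091: 9 days.
Residual: 274 days.
Total: 10866 days.
10866 mod 7 = 2, so 2 days before Friday is Wednesday.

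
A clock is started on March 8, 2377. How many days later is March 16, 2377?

Within March 2377: 16 − 8 = 8 days.

8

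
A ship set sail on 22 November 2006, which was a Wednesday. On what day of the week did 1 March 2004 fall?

Count forward from the earlier date (March 1, 2004) to the later (November 22, 2006):
March 1, 2004 → March 1, 2005: 365 days.
March 1, 2005 → March 1, 2006: 365 days.
March 2006: 31 − 1 = 30 days remain.
Then April (30), May (31), June (30), July (31), August (31), September (30), October (31): 30 + 31 + 30 + 31 + 31 + 30 + 31 = 214 days.
November 1–22, 2006: 22 days.
Residual: 266 days.
Total: 996 days.
996 mod 7 = 2, so 2 days before Wednesday is Monday.

Monday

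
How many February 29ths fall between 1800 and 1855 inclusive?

13

Years divisible by 4: 1800, 1804, …, 1852 — 14 in all.
Of these, 1800 is divisible by 100 but not 400, so not leap.
Leap years: 14 − 1 = 13.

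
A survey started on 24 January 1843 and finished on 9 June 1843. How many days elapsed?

January 1843: 31 − 24 = 7 days remain.
Then February 1843 (28), March (31), April (30), May (31): 28 + 31 + 30 + 31 = 120 days.
June 1–9, 1843: 9 days.
Total: 7 + 120 + 9 = 136 days.

136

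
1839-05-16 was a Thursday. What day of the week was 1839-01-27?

Count forward from the earlier date (January 27, 1839) to the later (May 16, 1839):
January 1839: 31 − 27 = 4 days remain.
Then February 1839 (28), March (31), April (30): 28 + 31 + 30 = 89 days.
May 1–16, 1839: 16 days.
Total: 4 + 89 + 16 = 109 days.
109 mod 7 = 4, so 4 days before Thursday is Sunday.

Sunday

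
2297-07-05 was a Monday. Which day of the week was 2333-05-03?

Day-of-year of July 5, 2297: 186.
Day-of-year of May 3, 2333: 123.
2297 has 365 days, so 365 − 186 = 179 days remain in 2297.
Full years 2298–2332: 27 common + 8 leap = 27×365 + 8×366 = 12783 days.
Total: 179 + 12783 + 123 = 13085 days.
13085 mod 7 = 2, so 2 days after Monday is Wednesday.

Wednesday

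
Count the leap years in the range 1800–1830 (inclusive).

7

Years divisible by 4 in [1800, 1830]: 1800, 1804, 1808, 1812, 1816, 1820, 1824, 1828.
Of these, 1800 is divisible by 100 but not 400, so not leap.
Leap years: 8 − 1 = 7.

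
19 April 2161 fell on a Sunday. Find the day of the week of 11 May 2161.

Monday

April 2161: 30 − 19 = 11 days remain.
May 1–11, 2161: 11 days.
Total: 11 + 11 = 22 days.
22 mod 7 = 1, so 1 day after Sunday is Monday.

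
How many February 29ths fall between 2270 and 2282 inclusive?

3

Years divisible by 4 in [2270, 2282]: 2272, 2276, 2280.
No century exceptions apply. Count: 3.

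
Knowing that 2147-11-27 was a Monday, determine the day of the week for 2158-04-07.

From November 27, 2147 to November 27, 2157: 10 years, of which 3 contain a Feb 29 — 7×365 + 3×366 = 3653 days.
November 2157: 30 − 27 = 3 days remain.
Then December (31), January (31), February 2158 (28), March (31): 31 + 31 + 28 + 31 = 121 days.
April 1–7, 2158: 7 days.
Residual: 131 days.
Total: 3784 days.
3784 mod 7 = 4, so 4 days after Monday is Friday.

Friday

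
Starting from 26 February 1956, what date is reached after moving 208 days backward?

2 August 1955

Count 208 days before February 26, 1956:
Day-of-year of August 2, 1955: 214.
Day-of-year of February 26, 1956: 57.
1955 has 365 days, so 365 − 214 = 151 days remain in 1955.
Total: 151 + 57 = 208 days.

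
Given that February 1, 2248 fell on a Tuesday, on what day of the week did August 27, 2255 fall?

Monday

From February 1, 2248 to February 1, 2255: 7 years, of which 2 contain a Feb 29 — 5×365 + 2×366 = 2557 days.
February 2255: 28 − 1 = 27 days remain (2255 is not a leap year, so February has 28 days).
Then March (31), April (30), May (31), June (30), July (31): 31 + 30 + 31 + 30 + 31 = 153 days.
August 1–27, 2255: 27 days.
Residual: 207 days.
Total: 2764 days.
2764 mod 7 = 6, so 6 days after Tuesday is Monday.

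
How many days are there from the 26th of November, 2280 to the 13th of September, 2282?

November 26, 2280 → November 26, 2281: 365 days.
November 2281: 30 − 26 = 4 days remain.
Then 9 full months totalling 274 days.
September 1–13, 2282: 13 days.
Residual: 291 days.
Total: 656 days.

656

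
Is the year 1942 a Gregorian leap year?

No

1942 is not a leap year.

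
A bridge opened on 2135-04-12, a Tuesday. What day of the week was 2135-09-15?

Thursday

April 2135: 30 − 12 = 18 days remain.
Then May (31), June (30), July (31), August (31): 31 + 30 + 31 + 31 = 123 days.
September 1–15, 2135: 15 days.
Total: 18 + 123 + 15 = 156 days.
156 mod 7 = 2, so 2 days after Tuesday is Thursday.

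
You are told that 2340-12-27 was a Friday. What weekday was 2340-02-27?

Tuesday

Count forward from the earlier date (February 27, 2340) to the later (December 27, 2340):
February 2340: 29 − 27 = 2 days remain (2340 is a leap year, so February has 29 days).
Then 9 full months totalling 275 days.
December 1–27, 2340: 27 days.
Total: 2 + 275 + 27 = 304 days.
304 mod 7 = 3, so 3 days before Friday is Tuesday.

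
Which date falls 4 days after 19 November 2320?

23 November 2320

Count 4 days after November 19, 2320:
Within November 2320: 23 − 19 = 4 days.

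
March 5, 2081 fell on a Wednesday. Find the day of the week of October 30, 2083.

Saturday

Day-of-year of March 5, 2081: 64.
Day-of-year of October 30, 2083: 303.
2081 has 365 days, so 365 − 64 = 301 days remain in 2081.
Full years: 2082: 365. Sum = 365.
Total: 301 + 365 + 303 = 969 days.
969 mod 7 = 3, so 3 days after Wednesday is Saturday.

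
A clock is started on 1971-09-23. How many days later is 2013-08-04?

From September 23, 1971 to September 23, 2012: 41 years, of which 11 contain a Feb 29 — 30×365 + 11×366 = 14976 days.
(2000 is a leap year (divisible by 400).)
September 2012: 30 − 23 = 7 days remain.
Then 10 full months totalling 304 days.
August 1–4, 2013: 4 days.
Residual: 315 days.
Total: 15291 days.

15291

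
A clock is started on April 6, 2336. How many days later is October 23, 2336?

200

April 2336: 30 − 6 = 24 days remain.
Then May (31), June (30), July (31), August (31), September (30): 31 + 30 + 31 + 31 + 30 = 153 days.
October 1–23, 2336: 23 days.
Total: 24 + 153 + 23 = 200 days.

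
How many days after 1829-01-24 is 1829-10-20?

269

January 1829: 31 − 24 = 7 days remain.
Then February 1829 (28), March (31), April (30), May (31), June (30), July (31), August (31), September (30): 28 + 31 + 30 + 31 + 30 + 31 + 31 + 30 = 242 days.
October 1–20, 1829: 20 days.
Total: 7 + 242 + 20 = 269 days.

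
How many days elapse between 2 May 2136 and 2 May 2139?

1095

Day-of-year of May 2, 2136: 123.
Day-of-year of May 2, 2139: 122.
2136 has 366 days, so 366 − 123 = 243 days remain in 2136.
Full years: 2137: 365; 2138: 365. Sum = 730.
Total: 243 + 730 + 122 = 1095 days.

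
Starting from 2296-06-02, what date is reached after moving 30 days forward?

2296-07-02

Count 30 days after June 2, 2296:
June 2296: 30 − 2 = 28 days remain.
July 1–2, 2296: 2 days.
Total: 28 + 2 = 30 days.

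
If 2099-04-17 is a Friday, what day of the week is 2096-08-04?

Count forward from the earlier date (August 4, 2096) to the later (April 17, 2099):
Day-of-year of August 4, 2096: 217.
Day-of-year of April 17, 2099: 107.
2096 has 366 days, so 366 − 217 = 149 days remain in 2096.
Full years: 2097: 365; 2098: 365. Sum = 730.
Total: 149 + 730 + 107 = 986 days.
986 mod 7 = 6, so 6 days before Friday is Saturday.

Saturday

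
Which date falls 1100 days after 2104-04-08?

2107-04-13

Count 1100 days after April 8, 2104:
April 8, 2104 → April 8, 2105: 365 days.
April 8, 2105 → April 8, 2106: 365 days.
April 8, 2106 → April 8, 2107: 365 days.
Within April 2107: 13 − 8 = 5 days.
Total: 1100 days.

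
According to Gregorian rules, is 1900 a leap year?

No

1900 is not a leap year (divisible by 100 but not 400).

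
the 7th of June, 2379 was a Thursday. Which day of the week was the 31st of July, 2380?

Thursday

Day-of-year of June 7, 2379: 158.
Day-of-year of July 31, 2380: 213.
2379 has 365 days, so 365 − 158 = 207 days remain in 2379.
Total: 207 + 213 = 420 days.
420 is a multiple of 7, so the 31st of July, 2380 falls on the same weekday: Thursday.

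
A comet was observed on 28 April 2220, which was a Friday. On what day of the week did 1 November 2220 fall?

Wednesday

April 2220: 30 − 28 = 2 days remain.
Then May (31), June (30), July (31), August (31), September (30), October (31): 31 + 30 + 31 + 31 + 30 + 31 = 184 days.
November 1, 2220: 1 day.
Total: 2 + 184 + 1 = 187 days.
187 mod 7 = 5, so 5 days after Friday is Wednesday.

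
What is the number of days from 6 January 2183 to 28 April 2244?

22392

Day-of-year of January 6, 2183: 6.
Day-of-year of April 28, 2244: 119.
2183 has 365 days, so 365 − 6 = 359 days remain in 2183.
Full years 2184–2243: 46 common + 14 leap = 46×365 + 14×366 = 21914 days.
Total: 359 + 21914 + 119 = 22392 days.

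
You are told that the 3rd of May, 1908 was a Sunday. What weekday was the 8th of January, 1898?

Saturday

Count forward from the earlier date (January 8, 1898) to the later (May 3, 1908):
From January 8, 1898 to January 8, 1908: 10 years, of which 1 contains a Feb 29 — 9×365 + 1×366 = 3651 days.
(1900 is not a leap year (divisible by 100 but not 400).)
January 1908: 31 − 8 = 23 days remain.
Then February 1908 (29), March (31), April (30): 29 + 31 + 30 = 90 days.
May 1–3, 1908: 3 days.
Residual: 116 days.
Total: 3767 days.
3767 mod 7 = 1, so 1 day before Sunday is Saturday.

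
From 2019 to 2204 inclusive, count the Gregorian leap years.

Years divisible by 4: 2020, 2024, …, 2204 — 47 in all.
Of these, 2100, 2200 are divisible by 100 but not 400, so not leap.
Leap years: 47 − 2 = 45.

45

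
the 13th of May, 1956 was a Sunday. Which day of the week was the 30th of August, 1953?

Count forward from the earlier date (August 30, 1953) to the later (May 13, 1956):
Day-of-year of August 30, 1953: 242.
Day-of-year of May 13, 1956: 134.
1953 has 365 days, so 365 − 242 = 123 days remain in 1953.
Full years: 1954: 365; 1955: 365. Sum = 730.
Total: 123 + 730 + 134 = 987 days.
987 is a multiple of 7, so the 30th of August, 1953 falls on the same weekday: Sunday.

Sunday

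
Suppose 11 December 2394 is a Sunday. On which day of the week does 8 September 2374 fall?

Count forward from the earlier date (September 8, 2374) to the later (December 11, 2394):
Day-of-year of September 8, 2374: 251.
Day-of-year of December 11, 2394: 345.
2374 has 365 days, so 365 − 251 = 114 days remain in 2374.
Full years 2375–2393: 14 common + 5 leap = 14×365 + 5×366 = 6940 days.
Total: 114 + 6940 + 345 = 7399 days.
7399 is a multiple of 7, so 8 September 2374 falls on the same weekday: Sunday.

Sunday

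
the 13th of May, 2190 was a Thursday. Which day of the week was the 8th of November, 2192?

Day-of-year of May 13, 2190: 133.
Day-of-year of November 8, 2192: 313.
2190 has 365 days, so 365 − 133 = 232 days remain in 2190.
Full years: 2191: 365. Sum = 365.
Total: 232 + 365 + 313 = 910 days.
910 is a multiple of 7, so the 8th of November, 2192 falls on the same weekday: Thursday.

Thursday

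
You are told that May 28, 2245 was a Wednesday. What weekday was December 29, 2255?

Saturday

Day-of-year of May 28, 2245: 148.
Day-of-year of December 29, 2255: 363.
2245 has 365 days, so 365 − 148 = 217 days remain in 2245.
Full years 2246–2254: 7 common + 2 leap = 7×365 + 2×366 = 3287 days.
Total: 217 + 3287 + 363 = 3867 days.
3867 mod 7 = 3, so 3 days after Wednesday is Saturday.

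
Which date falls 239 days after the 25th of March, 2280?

the 19th of November, 2280

Count 239 days after March 25, 2280:
March 2280: 31 − 25 = 6 days remain.
Then April (30), May (31), June (30), July (31), August (31), September (30), October (31): 30 + 31 + 30 + 31 + 31 + 30 + 31 = 214 days.
November 1–19, 2280: 19 days.
Total: 6 + 214 + 19 = 239 days.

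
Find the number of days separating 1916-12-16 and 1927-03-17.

3743

From December 16, 1916 to December 16, 1926: 10 years, of which 2 contain a Feb 29 — 8×365 + 2×366 = 3652 days.
December 1926: 31 − 16 = 15 days remain.
Then January (31), February 1927 (28): 31 + 28 = 59 days.
March 1–17, 1927: 17 days.
Residual: 91 days.
Total: 3743 days.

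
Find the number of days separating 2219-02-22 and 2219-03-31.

February 2219: 28 − 22 = 6 days remain (2219 is not a leap year, so February has 28 days).
March 1–31, 2219: 31 days.
Total: 6 + 31 = 37 days.

37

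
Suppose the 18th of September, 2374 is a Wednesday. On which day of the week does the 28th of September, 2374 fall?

Within September 2374: 28 − 18 = 10 days.
10 mod 7 = 3, so 3 days after Wednesday is Saturday.

Saturday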